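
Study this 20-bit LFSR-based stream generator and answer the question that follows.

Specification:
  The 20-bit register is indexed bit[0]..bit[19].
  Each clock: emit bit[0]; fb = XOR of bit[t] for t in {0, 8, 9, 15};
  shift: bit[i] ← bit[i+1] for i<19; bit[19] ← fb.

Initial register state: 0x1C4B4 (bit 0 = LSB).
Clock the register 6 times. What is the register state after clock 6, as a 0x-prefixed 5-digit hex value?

reg_0 = 0x1C4B4
clock 1: out=0, reg = 0x8E25A
clock 2: out=0, reg = 0x4712D
clock 3: out=1, reg = 0x23896
clock 4: out=0, reg = 0x11C4B
clock 5: out=1, reg = 0x88E25
clock 6: out=1, reg = 0xC4712

0xC4712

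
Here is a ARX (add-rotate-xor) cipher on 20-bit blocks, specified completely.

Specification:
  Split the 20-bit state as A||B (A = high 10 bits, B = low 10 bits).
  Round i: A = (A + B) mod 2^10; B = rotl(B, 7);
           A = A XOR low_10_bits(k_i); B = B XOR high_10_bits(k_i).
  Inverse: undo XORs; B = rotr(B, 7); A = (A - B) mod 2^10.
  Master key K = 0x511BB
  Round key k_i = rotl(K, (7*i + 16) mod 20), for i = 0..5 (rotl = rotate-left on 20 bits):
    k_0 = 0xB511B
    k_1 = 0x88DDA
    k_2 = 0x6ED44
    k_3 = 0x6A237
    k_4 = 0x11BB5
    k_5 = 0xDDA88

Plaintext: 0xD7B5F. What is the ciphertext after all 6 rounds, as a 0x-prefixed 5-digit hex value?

s_0 = plaintext = 0xD7B5F
s_1 = Round(s_0, k_0) = 0xE993F
s_2 = Round(s_1, k_1) = 0x4FD84
s_3 = Round(s_2, k_2) = 0xE1F8B
s_4 = Round(s_3, k_3) = 0x49459
s_5 = Round(s_4, k_4) = 0xB2CCD
s_6 = Round(s_5, k_5) = 0x441EF

0x441EF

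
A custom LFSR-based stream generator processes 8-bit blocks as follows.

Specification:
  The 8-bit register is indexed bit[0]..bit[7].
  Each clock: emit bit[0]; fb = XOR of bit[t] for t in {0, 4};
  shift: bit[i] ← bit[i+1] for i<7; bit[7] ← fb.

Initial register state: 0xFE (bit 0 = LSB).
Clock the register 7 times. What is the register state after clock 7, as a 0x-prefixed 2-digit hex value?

reg_0 = 0xFE
clock 1: out=0, reg = 0xFF
clock 2: out=1, reg = 0x7F
clock 3: out=1, reg = 0x3F
clock 4: out=1, reg = 0x1F
clock 5: out=1, reg = 0x0F
clock 6: out=1, reg = 0x87
clock 7: out=1, reg = 0xC3

0xC3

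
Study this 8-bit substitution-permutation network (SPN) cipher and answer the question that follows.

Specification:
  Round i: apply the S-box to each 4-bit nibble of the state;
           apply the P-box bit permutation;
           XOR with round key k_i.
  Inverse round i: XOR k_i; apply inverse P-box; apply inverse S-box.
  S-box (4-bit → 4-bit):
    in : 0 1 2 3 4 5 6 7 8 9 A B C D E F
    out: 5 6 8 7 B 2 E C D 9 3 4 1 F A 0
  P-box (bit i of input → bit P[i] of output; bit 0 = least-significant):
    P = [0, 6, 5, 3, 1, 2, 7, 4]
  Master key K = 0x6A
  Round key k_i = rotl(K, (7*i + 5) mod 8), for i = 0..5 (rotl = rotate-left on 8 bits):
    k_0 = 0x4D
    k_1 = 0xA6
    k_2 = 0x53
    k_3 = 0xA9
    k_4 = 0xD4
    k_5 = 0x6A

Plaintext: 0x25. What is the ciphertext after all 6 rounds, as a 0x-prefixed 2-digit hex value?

0x13

s_0 = plaintext = 0x25
s_1 = Round(s_0, k_0) = 0x1D
s_2 = Round(s_1, k_1) = 0x4B
s_3 = Round(s_2, k_2) = 0x65
s_4 = Round(s_3, k_3) = 0x7D
s_5 = Round(s_4, k_4) = 0x2D
s_6 = Round(s_5, k_5) = 0x13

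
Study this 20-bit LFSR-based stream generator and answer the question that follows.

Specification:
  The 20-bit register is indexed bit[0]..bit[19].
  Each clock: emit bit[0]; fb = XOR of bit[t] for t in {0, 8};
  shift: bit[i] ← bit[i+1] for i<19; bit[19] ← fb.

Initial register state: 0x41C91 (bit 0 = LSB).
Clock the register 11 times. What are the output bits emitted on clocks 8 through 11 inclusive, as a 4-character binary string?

reg_0 = 0x41C91
clock 1: out=1, reg = 0xA0E48
clock 2: out=0, reg = 0x50724
clock 3: out=0, reg = 0xA8392
clock 4: out=0, reg = 0xD41C9
clock 5: out=1, reg = 0x6A0E4
clock 6: out=0, reg = 0x35072
clock 7: out=0, reg = 0x1A839
clock 8: out=1, reg = 0x8D41C
clock 9: out=0, reg = 0x46A0E
clock 10: out=0, reg = 0x23507
clock 11: out=1, reg = 0x11A83

1001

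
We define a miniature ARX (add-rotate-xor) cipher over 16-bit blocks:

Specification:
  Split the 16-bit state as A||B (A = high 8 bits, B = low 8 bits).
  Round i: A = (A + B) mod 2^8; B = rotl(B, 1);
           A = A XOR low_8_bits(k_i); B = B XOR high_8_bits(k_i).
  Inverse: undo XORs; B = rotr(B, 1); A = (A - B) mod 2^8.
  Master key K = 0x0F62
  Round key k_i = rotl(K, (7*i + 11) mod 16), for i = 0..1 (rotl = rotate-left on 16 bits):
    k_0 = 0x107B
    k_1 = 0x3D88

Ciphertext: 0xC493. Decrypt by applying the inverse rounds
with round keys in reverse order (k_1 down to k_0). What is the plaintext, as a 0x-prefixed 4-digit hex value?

s_0 = ciphertext = 0xC493
s_1 = InvRound(s_0, k_1) = 0xF557
s_2 = InvRound(s_1, k_0) = 0xEBA3

0xEBA3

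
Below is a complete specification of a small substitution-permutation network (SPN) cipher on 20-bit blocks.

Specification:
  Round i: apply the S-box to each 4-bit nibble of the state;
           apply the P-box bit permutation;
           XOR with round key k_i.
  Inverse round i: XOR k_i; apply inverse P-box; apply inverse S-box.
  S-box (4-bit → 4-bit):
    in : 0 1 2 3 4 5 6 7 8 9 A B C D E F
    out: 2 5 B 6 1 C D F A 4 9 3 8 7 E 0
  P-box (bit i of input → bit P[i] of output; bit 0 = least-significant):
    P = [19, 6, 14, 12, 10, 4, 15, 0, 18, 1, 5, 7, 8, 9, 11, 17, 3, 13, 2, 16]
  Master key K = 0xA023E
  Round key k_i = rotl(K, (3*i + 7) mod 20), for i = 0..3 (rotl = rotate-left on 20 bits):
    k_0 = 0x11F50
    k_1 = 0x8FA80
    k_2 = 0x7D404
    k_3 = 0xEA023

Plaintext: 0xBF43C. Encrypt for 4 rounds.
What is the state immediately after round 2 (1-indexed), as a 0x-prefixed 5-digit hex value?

0xBEFC4

s_0 = plaintext = 0xBF43C
s_1 = Round(s_0, k_0) = 0x5AF48
s_2 = Round(s_1, k_1) = 0xBEFC4
s_3 = Round(s_2, k_2) = 0xDFE0D
s_4 = Round(s_3, k_3) = 0x6C0DD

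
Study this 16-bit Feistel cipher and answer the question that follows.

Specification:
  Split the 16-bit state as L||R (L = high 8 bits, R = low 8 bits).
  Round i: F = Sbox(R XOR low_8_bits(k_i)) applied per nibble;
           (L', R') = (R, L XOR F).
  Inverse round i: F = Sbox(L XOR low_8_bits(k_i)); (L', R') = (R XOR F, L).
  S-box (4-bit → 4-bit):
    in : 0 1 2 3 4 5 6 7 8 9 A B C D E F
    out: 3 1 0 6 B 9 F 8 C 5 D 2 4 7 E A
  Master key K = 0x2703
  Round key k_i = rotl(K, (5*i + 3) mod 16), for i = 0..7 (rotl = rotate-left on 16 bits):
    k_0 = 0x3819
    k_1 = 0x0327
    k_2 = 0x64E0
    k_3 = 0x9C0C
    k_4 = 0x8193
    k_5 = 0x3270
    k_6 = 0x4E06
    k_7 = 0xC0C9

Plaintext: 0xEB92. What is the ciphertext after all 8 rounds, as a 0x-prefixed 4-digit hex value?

0x845C

s_0 = plaintext = 0xEB92
s_1 = Round(s_0, k_0) = 0x9229
s_2 = Round(s_1, k_1) = 0x29AC
s_3 = Round(s_2, k_2) = 0xAC9D
s_4 = Round(s_3, k_3) = 0x9DFD
s_5 = Round(s_4, k_4) = 0xFD63
s_6 = Round(s_5, k_5) = 0x63EB
s_7 = Round(s_6, k_6) = 0xEB84
s_8 = Round(s_7, k_7) = 0x845C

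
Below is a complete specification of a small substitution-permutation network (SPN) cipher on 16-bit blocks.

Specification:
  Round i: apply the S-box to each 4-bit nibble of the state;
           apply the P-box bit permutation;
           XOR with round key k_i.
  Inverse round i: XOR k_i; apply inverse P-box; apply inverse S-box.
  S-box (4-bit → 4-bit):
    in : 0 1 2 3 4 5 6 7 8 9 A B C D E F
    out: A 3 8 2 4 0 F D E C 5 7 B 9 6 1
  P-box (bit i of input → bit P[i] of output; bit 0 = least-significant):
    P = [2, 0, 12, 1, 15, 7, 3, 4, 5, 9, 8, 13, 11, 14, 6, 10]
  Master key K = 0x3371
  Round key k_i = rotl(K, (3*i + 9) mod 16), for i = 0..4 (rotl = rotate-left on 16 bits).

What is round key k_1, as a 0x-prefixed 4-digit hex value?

0x1337

K = 0x3371
k_0 = rotl(K, (3*0+9) mod 16) = rotl(K, 9) = 0xE266
k_1 = rotl(K, (3*1+9) mod 16) = rotl(K, 12) = 0x1337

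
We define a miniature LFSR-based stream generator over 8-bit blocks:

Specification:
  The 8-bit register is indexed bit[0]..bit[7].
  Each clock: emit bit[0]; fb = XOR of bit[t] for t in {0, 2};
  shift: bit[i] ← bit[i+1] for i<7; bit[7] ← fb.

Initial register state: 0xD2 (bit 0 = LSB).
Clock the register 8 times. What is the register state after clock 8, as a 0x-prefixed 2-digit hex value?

reg_0 = 0xD2
clock 1: out=0, reg = 0x69
clock 2: out=1, reg = 0xB4
clock 3: out=0, reg = 0xDA
clock 4: out=0, reg = 0x6D
clock 5: out=1, reg = 0x36
clock 6: out=0, reg = 0x9B
clock 7: out=1, reg = 0xCD
clock 8: out=1, reg = 0x66

0x66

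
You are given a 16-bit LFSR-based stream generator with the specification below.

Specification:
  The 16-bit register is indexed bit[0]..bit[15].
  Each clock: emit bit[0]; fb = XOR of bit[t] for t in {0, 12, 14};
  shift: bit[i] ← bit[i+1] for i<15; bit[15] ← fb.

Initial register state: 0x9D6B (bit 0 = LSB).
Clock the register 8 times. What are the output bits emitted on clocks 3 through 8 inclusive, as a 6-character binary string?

010110

reg_0 = 0x9D6B
clock 1: out=1, reg = 0x4EB5
clock 2: out=1, reg = 0x275A
clock 3: out=0, reg = 0x13AD
clock 4: out=1, reg = 0x09D6
clock 5: out=0, reg = 0x04EB
clock 6: out=1, reg = 0x8275
clock 7: out=1, reg = 0xC13A
clock 8: out=0, reg = 0xE09D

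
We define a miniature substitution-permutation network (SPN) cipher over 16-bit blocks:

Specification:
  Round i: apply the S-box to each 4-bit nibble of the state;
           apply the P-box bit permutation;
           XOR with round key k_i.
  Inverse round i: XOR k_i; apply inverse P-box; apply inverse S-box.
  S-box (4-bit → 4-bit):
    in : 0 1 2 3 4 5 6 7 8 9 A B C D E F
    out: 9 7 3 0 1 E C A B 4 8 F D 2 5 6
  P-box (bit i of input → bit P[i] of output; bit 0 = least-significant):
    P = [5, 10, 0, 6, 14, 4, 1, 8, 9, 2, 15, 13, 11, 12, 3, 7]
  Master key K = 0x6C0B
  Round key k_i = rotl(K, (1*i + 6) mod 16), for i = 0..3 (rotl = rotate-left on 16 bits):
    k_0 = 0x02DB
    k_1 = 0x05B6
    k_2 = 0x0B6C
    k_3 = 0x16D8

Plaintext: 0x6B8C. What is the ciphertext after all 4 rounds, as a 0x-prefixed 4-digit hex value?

0x7F44

s_0 = plaintext = 0x6B8C
s_1 = Round(s_0, k_0) = 0xE126
s_2 = Round(s_1, k_1) = 0xCFEB
s_3 = Round(s_2, k_2) = 0xC783
s_4 = Round(s_3, k_3) = 0x7F44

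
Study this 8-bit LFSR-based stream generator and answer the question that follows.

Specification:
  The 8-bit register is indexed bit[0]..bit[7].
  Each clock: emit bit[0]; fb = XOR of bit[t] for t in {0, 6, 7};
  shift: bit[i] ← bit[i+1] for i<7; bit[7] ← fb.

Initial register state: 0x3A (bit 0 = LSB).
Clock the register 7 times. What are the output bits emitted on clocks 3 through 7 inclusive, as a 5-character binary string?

reg_0 = 0x3A
clock 1: out=0, reg = 0x1D
clock 2: out=1, reg = 0x8E
clock 3: out=0, reg = 0xC7
clock 4: out=1, reg = 0xE3
clock 5: out=1, reg = 0xF1
clock 6: out=1, reg = 0xF8
clock 7: out=0, reg = 0x7C

01110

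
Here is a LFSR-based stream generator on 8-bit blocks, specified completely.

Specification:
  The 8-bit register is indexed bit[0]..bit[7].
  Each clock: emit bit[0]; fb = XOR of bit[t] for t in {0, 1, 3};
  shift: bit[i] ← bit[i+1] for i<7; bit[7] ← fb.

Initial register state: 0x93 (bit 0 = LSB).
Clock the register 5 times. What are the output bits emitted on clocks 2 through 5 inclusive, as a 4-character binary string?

reg_0 = 0x93
clock 1: out=1, reg = 0x49
clock 2: out=1, reg = 0x24
clock 3: out=0, reg = 0x12
clock 4: out=0, reg = 0x89
clock 5: out=1, reg = 0x44

1001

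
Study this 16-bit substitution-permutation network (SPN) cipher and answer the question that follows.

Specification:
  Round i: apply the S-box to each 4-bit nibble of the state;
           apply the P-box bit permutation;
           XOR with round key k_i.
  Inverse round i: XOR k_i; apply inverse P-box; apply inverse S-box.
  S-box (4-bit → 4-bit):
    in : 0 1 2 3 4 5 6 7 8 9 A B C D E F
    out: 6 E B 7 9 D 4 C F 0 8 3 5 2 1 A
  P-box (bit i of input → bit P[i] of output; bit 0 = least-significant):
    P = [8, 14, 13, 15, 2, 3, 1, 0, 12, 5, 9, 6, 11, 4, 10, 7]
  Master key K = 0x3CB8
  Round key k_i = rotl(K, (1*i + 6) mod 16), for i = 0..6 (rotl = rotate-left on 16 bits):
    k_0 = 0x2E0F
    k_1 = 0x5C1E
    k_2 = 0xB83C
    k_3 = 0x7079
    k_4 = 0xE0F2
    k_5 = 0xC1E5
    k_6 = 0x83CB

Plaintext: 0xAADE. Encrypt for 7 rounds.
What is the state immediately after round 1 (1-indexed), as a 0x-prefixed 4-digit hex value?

s_0 = plaintext = 0xAADE
s_1 = Round(s_0, k_0) = 0x2FC7
s_2 = Round(s_1, k_1) = 0xF4E8
s_3 = Round(s_2, k_2) = 0x49E8
s_4 = Round(s_3, k_3) = 0x99FD
s_5 = Round(s_4, k_4) = 0xA0FB
s_6 = Round(s_5, k_5) = 0x824C
s_7 = Round(s_6, k_6) = 0xBE3E

0x2FC7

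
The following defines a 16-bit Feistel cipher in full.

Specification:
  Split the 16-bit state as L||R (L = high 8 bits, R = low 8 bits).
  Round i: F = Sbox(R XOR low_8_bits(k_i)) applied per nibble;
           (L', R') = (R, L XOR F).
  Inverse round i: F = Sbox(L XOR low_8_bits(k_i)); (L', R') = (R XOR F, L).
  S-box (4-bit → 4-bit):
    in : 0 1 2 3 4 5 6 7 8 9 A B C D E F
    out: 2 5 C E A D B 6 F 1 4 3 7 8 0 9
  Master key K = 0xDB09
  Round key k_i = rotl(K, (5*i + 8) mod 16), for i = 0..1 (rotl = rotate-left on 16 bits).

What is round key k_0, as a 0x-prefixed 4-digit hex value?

K = 0xDB09
k_0 = rotl(K, (5*0+8) mod 16) = rotl(K, 8) = 0x09DB

0x09DB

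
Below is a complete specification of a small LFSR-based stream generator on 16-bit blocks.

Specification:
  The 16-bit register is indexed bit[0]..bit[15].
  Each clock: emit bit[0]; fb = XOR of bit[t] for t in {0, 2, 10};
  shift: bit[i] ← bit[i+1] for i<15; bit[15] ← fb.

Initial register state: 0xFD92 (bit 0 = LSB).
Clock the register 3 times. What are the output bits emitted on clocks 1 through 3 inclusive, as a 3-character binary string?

reg_0 = 0xFD92
clock 1: out=0, reg = 0xFEC9
clock 2: out=1, reg = 0x7F64
clock 3: out=0, reg = 0x3FB2

010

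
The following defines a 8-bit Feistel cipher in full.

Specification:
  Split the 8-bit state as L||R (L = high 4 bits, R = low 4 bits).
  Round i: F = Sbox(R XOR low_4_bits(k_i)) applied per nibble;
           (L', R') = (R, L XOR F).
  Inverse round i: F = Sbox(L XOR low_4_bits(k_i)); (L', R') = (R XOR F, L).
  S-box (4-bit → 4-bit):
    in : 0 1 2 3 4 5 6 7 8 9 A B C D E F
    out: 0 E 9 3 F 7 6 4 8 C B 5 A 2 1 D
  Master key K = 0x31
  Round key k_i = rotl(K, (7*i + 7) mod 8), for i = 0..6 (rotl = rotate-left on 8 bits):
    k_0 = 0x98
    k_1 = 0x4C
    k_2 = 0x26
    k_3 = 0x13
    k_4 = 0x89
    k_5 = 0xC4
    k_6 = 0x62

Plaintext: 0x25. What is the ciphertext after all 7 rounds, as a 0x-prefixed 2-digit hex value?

s_0 = plaintext = 0x25
s_1 = Round(s_0, k_0) = 0x50
s_2 = Round(s_1, k_1) = 0x0F
s_3 = Round(s_2, k_2) = 0xFC
s_4 = Round(s_3, k_3) = 0xC2
s_5 = Round(s_4, k_4) = 0x29
s_6 = Round(s_5, k_5) = 0x90
s_7 = Round(s_6, k_6) = 0x00

0x00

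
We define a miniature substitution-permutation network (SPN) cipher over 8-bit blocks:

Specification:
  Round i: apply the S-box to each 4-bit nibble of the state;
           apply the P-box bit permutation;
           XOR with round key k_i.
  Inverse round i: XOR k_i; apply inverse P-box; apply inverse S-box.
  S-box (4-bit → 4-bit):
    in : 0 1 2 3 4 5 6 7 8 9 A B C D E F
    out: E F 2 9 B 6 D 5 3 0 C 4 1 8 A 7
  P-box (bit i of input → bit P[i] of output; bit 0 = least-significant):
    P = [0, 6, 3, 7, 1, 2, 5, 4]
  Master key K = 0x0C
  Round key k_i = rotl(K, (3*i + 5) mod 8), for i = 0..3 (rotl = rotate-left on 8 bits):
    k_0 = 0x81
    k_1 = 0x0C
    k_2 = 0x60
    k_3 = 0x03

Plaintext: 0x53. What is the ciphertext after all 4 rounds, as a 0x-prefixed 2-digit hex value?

s_0 = plaintext = 0x53
s_1 = Round(s_0, k_0) = 0x24
s_2 = Round(s_1, k_1) = 0xC9
s_3 = Round(s_2, k_2) = 0x62
s_4 = Round(s_3, k_3) = 0x71

0x71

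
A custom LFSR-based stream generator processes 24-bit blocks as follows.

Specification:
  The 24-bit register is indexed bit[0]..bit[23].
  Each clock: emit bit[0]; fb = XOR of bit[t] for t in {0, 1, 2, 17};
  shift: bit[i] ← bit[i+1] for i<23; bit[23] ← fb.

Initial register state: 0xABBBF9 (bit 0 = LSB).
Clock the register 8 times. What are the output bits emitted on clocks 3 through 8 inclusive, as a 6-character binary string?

011111

reg_0 = 0xABBBF9
clock 1: out=1, reg = 0x55DDFC
clock 2: out=0, reg = 0xAAEEFE
clock 3: out=0, reg = 0xD5777F
clock 4: out=1, reg = 0xEABBBF
clock 5: out=1, reg = 0x755DDF
clock 6: out=1, reg = 0xBAAEEF
clock 7: out=1, reg = 0x5D5777
clock 8: out=1, reg = 0xAEABBB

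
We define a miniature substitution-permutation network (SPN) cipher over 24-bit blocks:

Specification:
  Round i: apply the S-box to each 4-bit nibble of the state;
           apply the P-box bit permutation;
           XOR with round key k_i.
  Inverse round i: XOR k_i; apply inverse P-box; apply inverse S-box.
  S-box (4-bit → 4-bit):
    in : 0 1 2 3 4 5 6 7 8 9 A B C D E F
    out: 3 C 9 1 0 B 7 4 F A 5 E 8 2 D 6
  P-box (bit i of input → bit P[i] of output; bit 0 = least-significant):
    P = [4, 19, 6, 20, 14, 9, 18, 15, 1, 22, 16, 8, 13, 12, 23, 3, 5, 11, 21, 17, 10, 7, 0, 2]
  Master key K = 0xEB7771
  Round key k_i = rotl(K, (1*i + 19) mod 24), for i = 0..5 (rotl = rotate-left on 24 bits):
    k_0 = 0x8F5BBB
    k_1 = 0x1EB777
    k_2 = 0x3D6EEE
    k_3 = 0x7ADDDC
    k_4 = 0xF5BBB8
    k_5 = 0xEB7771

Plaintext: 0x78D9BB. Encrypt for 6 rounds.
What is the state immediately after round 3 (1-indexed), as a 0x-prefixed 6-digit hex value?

0xEB3FE5

s_0 = plaintext = 0x78D9BB
s_1 = Round(s_0, k_0) = 0xF1C0DA
s_2 = Round(s_1, k_1) = 0x7CB5AC
s_3 = Round(s_2, k_2) = 0xEB3FE5
s_4 = Round(s_3, k_3) = 0x0531C9
s_5 = Round(s_4, k_4) = 0xEE1618
s_6 = Round(s_5, k_5) = 0x14F30E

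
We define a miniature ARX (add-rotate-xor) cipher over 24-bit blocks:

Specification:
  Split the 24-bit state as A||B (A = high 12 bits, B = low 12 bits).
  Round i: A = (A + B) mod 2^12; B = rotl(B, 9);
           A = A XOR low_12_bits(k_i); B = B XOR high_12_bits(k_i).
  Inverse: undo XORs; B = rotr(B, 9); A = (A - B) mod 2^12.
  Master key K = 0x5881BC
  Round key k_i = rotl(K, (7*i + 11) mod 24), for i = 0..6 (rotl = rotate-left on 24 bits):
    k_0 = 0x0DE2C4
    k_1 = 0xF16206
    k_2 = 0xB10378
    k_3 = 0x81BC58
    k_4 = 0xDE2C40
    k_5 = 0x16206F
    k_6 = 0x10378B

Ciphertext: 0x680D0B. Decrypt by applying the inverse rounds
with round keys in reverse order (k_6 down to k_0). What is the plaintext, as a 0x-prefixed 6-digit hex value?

0x02DC27

s_0 = ciphertext = 0x680D0B
s_1 = InvRound(s_0, k_6) = 0x0C5046
s_2 = InvRound(s_1, k_5) = 0x78A920
s_3 = InvRound(s_2, k_4) = 0x5B8612
s_4 = InvRound(s_3, k_3) = 0x99104F
s_5 = InvRound(s_4, k_2) = 0xFECAFD
s_6 = InvRound(s_5, k_1) = 0xE90F5A
s_7 = InvRound(s_6, k_0) = 0x02DC27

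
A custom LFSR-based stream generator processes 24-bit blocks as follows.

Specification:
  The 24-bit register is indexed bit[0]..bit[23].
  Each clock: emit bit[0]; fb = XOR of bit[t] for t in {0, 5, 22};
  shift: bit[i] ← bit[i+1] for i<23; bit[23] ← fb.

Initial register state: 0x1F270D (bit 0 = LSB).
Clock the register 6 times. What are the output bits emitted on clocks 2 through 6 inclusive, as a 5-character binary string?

reg_0 = 0x1F270D
clock 1: out=1, reg = 0x8F9386
clock 2: out=0, reg = 0x47C9C3
clock 3: out=1, reg = 0x23E4E1
clock 4: out=1, reg = 0x11F270
clock 5: out=0, reg = 0x88F938
clock 6: out=0, reg = 0xC47C9C

01100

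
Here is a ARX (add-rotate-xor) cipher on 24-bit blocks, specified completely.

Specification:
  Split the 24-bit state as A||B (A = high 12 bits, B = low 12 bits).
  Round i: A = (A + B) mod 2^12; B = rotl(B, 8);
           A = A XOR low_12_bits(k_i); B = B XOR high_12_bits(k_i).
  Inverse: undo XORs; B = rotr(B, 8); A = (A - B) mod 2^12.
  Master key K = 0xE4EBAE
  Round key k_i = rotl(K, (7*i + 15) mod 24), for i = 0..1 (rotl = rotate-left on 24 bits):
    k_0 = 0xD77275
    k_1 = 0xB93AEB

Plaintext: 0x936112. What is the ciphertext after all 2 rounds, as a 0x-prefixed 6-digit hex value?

s_0 = plaintext = 0x936112
s_1 = Round(s_0, k_0) = 0x83DF66
s_2 = Round(s_1, k_1) = 0xD48D65

0xD48D65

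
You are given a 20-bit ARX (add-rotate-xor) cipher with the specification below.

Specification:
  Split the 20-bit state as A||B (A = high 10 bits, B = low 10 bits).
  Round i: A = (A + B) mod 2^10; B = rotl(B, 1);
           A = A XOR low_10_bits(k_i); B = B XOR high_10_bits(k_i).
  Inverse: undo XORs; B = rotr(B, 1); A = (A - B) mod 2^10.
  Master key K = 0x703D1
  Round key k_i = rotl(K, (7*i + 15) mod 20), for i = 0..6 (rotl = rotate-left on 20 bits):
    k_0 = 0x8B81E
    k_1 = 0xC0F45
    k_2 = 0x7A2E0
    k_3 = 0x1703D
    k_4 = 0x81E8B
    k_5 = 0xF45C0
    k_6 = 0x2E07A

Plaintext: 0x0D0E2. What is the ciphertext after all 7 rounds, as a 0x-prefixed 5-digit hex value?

0x249A4

s_0 = plaintext = 0x0D0E2
s_1 = Round(s_0, k_0) = 0x423EA
s_2 = Round(s_1, k_1) = 0xEDCD6
s_3 = Round(s_2, k_2) = 0x9B444
s_4 = Round(s_3, k_3) = 0xA30D4
s_5 = Round(s_4, k_4) = 0x7AFAF
s_6 = Round(s_5, k_5) = 0x1688E
s_7 = Round(s_6, k_6) = 0x249A4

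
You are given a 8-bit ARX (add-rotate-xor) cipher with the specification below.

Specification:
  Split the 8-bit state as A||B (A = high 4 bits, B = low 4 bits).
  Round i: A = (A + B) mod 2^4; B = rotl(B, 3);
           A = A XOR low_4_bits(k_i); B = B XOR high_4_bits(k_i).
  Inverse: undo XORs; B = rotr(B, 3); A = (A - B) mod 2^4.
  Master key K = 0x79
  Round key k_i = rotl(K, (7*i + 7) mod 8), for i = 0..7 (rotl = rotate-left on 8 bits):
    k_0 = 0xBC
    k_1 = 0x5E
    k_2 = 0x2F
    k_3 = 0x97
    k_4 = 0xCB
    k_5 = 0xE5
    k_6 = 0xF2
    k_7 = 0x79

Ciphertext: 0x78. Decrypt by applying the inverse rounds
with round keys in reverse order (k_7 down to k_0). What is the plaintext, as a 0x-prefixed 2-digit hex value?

s_0 = ciphertext = 0x78
s_1 = InvRound(s_0, k_7) = 0xFF
s_2 = InvRound(s_1, k_6) = 0xD0
s_3 = InvRound(s_2, k_5) = 0xBD
s_4 = InvRound(s_3, k_4) = 0xE2
s_5 = InvRound(s_4, k_3) = 0x27
s_6 = InvRound(s_5, k_2) = 0x3A
s_7 = InvRound(s_6, k_1) = 0xEF
s_8 = InvRound(s_7, k_0) = 0xA8

0xA8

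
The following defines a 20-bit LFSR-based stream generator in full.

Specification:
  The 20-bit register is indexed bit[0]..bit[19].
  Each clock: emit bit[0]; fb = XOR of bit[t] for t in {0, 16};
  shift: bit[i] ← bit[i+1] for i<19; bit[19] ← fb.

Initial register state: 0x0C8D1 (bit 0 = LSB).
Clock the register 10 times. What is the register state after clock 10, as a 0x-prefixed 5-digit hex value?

reg_0 = 0x0C8D1
clock 1: out=1, reg = 0x86468
clock 2: out=0, reg = 0x43234
clock 3: out=0, reg = 0x2191A
clock 4: out=0, reg = 0x10C8D
clock 5: out=1, reg = 0x08646
clock 6: out=0, reg = 0x04323
clock 7: out=1, reg = 0x82191
clock 8: out=1, reg = 0xC10C8
clock 9: out=0, reg = 0x60864
clock 10: out=0, reg = 0x30432

0x30432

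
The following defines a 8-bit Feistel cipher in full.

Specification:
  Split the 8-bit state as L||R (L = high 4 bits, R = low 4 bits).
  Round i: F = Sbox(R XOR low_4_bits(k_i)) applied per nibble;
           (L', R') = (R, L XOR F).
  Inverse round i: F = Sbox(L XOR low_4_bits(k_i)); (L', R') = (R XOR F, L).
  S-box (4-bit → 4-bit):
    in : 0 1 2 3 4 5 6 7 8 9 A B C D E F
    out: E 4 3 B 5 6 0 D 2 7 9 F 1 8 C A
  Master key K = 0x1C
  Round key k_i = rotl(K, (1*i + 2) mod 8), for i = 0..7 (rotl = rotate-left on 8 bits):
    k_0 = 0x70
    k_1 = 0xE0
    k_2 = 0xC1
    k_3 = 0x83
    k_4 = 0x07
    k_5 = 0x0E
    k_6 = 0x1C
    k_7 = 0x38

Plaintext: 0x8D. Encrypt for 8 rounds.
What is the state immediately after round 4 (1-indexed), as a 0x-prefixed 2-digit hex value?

0x3D

s_0 = plaintext = 0x8D
s_1 = Round(s_0, k_0) = 0xD0
s_2 = Round(s_1, k_1) = 0x03
s_3 = Round(s_2, k_2) = 0x33
s_4 = Round(s_3, k_3) = 0x3D
s_5 = Round(s_4, k_4) = 0xDA
s_6 = Round(s_5, k_5) = 0xA8
s_7 = Round(s_6, k_6) = 0x8F
s_8 = Round(s_7, k_7) = 0xF5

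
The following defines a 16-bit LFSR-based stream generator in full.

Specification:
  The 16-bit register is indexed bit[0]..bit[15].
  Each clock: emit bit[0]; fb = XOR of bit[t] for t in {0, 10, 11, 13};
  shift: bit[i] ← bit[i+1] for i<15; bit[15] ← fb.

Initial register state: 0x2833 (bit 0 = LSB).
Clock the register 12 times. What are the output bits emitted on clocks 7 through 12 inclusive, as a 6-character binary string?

000001

reg_0 = 0x2833
clock 1: out=1, reg = 0x9419
clock 2: out=1, reg = 0x4A0C
clock 3: out=0, reg = 0xA506
clock 4: out=0, reg = 0x5283
clock 5: out=1, reg = 0xA941
clock 6: out=1, reg = 0xD4A0
clock 7: out=0, reg = 0xEA50
clock 8: out=0, reg = 0x7528
clock 9: out=0, reg = 0x3A94
clock 10: out=0, reg = 0x1D4A
clock 11: out=0, reg = 0x0EA5
clock 12: out=1, reg = 0x8752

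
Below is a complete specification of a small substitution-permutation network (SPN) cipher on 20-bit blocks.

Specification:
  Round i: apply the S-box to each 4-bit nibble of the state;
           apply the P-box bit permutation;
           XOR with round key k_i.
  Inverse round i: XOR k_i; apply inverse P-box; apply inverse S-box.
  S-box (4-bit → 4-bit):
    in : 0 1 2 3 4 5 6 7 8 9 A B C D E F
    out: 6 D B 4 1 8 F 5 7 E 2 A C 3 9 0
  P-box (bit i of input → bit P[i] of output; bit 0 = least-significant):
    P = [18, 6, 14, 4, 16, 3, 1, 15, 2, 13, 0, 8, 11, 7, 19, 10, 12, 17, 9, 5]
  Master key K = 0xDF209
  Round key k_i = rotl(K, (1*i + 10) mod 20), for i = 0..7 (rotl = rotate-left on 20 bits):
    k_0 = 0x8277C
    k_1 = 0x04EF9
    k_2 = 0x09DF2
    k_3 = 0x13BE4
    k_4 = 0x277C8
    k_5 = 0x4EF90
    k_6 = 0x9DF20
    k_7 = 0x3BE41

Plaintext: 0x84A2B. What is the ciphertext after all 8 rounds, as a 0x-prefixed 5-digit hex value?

0xC610D

s_0 = plaintext = 0x84A2B
s_1 = Round(s_0, k_0) = 0xB9D24
s_2 = Round(s_1, k_1) = 0xFEA55
s_3 = Round(s_2, k_2) = 0x031E2
s_4 = Round(s_3, k_3) = 0xEB8B1
s_5 = Round(s_4, k_4) = 0x68375
s_6 = Round(s_5, k_5) = 0xFF523
s_7 = Round(s_6, k_6) = 0x81E28
s_8 = Round(s_7, k_7) = 0xC610D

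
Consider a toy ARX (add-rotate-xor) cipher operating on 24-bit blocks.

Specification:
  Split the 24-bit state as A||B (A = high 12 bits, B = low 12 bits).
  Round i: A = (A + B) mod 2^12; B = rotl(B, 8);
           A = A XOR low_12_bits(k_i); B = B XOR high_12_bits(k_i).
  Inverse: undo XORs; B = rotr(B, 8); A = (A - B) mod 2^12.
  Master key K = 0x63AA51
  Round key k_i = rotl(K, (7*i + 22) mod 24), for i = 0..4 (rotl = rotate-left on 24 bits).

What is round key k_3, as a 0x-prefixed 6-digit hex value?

K = 0x63AA51
k_0 = rotl(K, (7*0+22) mod 24) = rotl(K, 22) = 0x58EA94
k_1 = rotl(K, (7*1+22) mod 24) = rotl(K, 5) = 0x754A2C
k_2 = rotl(K, (7*2+22) mod 24) = rotl(K, 12) = 0xA5163A
k_3 = rotl(K, (7*3+22) mod 24) = rotl(K, 19) = 0x8B1D52

0x8B1D52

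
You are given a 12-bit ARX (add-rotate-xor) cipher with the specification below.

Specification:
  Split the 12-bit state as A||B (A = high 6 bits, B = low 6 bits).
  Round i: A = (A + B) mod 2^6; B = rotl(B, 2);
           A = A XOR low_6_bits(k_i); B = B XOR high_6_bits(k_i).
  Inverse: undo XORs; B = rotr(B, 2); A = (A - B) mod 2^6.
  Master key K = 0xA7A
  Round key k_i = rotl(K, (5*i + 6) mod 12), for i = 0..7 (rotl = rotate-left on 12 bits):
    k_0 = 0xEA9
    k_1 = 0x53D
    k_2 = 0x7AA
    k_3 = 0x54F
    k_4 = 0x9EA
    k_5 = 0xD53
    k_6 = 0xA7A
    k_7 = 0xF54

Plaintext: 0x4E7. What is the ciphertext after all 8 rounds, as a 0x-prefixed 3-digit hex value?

0x995

s_0 = plaintext = 0x4E7
s_1 = Round(s_0, k_0) = 0x4E4
s_2 = Round(s_1, k_1) = 0x286
s_3 = Round(s_2, k_2) = 0xE86
s_4 = Round(s_3, k_3) = 0x3CD
s_5 = Round(s_4, k_4) = 0xD93
s_6 = Round(s_5, k_5) = 0x6B8
s_7 = Round(s_6, k_6) = 0xA0A
s_8 = Round(s_7, k_7) = 0x995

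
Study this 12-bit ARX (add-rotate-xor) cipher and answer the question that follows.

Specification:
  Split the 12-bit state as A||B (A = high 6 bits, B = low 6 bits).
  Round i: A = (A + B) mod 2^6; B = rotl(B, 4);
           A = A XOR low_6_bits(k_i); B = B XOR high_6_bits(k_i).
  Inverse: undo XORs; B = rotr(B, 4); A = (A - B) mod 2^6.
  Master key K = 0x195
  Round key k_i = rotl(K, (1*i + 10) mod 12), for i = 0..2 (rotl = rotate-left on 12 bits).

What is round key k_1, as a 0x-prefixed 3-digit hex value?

0x8CA

K = 0x195
k_0 = rotl(K, (1*0+10) mod 12) = rotl(K, 10) = 0x465
k_1 = rotl(K, (1*1+10) mod 12) = rotl(K, 11) = 0x8CA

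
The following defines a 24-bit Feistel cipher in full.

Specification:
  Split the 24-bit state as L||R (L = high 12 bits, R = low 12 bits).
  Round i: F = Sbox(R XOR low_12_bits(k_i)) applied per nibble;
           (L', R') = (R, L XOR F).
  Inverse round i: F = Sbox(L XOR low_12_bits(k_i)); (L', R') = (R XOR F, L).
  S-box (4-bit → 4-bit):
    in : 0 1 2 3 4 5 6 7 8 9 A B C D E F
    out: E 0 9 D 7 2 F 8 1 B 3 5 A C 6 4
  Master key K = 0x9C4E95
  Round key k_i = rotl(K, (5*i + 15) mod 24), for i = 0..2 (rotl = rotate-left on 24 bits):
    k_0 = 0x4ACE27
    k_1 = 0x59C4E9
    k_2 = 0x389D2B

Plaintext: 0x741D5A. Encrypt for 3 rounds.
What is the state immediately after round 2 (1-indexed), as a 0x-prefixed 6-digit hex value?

s_0 = plaintext = 0x741D5A
s_1 = Round(s_0, k_0) = 0xD5AACD
s_2 = Round(s_1, k_1) = 0xACDBCD
s_3 = Round(s_2, k_2) = 0xBCD5A2

0xACDBCD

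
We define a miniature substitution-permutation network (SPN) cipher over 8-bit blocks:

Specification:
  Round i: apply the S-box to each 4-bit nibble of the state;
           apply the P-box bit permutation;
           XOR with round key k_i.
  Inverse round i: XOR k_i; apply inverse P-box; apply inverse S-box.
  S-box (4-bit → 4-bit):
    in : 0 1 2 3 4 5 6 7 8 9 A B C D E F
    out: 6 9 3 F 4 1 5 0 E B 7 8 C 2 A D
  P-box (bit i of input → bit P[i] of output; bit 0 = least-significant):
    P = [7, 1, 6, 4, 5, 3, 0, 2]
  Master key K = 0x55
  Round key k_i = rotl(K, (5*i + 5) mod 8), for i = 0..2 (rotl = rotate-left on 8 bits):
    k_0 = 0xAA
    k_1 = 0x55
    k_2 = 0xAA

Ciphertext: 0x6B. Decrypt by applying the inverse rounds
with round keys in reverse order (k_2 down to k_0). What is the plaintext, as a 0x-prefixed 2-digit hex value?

0x16

s_0 = ciphertext = 0x6B
s_1 = InvRound(s_0, k_2) = 0x46
s_2 = InvRound(s_1, k_1) = 0x4E
s_3 = InvRound(s_2, k_0) = 0x16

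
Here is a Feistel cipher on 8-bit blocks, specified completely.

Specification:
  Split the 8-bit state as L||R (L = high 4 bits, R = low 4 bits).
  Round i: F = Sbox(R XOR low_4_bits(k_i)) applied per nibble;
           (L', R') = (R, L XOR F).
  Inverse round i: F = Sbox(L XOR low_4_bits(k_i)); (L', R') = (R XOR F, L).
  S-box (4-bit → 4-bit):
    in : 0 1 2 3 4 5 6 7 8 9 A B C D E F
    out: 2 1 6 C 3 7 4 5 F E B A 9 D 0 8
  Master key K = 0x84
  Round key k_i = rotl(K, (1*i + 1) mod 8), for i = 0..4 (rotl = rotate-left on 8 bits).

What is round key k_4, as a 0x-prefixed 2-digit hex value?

K = 0x84
k_0 = rotl(K, (1*0+1) mod 8) = rotl(K, 1) = 0x09
k_1 = rotl(K, (1*1+1) mod 8) = rotl(K, 2) = 0x12
k_2 = rotl(K, (1*2+1) mod 8) = rotl(K, 3) = 0x24
k_3 = rotl(K, (1*3+1) mod 8) = rotl(K, 4) = 0x48
k_4 = rotl(K, (1*4+1) mod 8) = rotl(K, 5) = 0x90

0x90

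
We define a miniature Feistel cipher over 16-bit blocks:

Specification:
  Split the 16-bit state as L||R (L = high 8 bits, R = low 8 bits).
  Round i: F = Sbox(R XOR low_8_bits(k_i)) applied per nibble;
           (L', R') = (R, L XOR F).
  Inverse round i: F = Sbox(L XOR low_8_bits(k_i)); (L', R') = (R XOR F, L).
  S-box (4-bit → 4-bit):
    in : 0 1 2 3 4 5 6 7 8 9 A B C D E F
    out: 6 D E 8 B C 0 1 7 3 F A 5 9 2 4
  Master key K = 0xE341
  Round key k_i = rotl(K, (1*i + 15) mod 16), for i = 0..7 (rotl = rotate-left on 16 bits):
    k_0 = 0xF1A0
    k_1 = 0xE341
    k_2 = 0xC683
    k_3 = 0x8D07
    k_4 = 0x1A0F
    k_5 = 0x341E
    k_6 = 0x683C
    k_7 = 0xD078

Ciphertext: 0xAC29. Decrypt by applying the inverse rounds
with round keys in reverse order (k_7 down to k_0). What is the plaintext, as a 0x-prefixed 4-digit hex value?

0x4D61

s_0 = ciphertext = 0xAC29
s_1 = InvRound(s_0, k_7) = 0xB2AC
s_2 = InvRound(s_1, k_6) = 0xDEB2
s_3 = InvRound(s_2, k_5) = 0xE4DE
s_4 = InvRound(s_3, k_4) = 0xF4E4
s_5 = InvRound(s_4, k_3) = 0xACF4
s_6 = InvRound(s_5, k_2) = 0x10AC
s_7 = InvRound(s_6, k_1) = 0x6110
s_8 = InvRound(s_7, k_0) = 0x4D61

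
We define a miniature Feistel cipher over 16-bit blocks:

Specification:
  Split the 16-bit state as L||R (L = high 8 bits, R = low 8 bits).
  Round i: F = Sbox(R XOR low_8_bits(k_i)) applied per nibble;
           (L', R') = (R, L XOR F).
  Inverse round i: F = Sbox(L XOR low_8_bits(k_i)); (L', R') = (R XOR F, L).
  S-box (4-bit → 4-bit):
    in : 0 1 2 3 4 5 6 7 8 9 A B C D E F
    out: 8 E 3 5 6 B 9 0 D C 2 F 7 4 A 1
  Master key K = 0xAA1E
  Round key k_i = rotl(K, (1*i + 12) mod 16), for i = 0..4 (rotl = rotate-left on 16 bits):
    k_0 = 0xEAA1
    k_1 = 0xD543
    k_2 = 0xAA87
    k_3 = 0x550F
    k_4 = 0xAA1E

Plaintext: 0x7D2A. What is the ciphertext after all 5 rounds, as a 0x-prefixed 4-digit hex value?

0xB907

s_0 = plaintext = 0x7D2A
s_1 = Round(s_0, k_0) = 0x2AA2
s_2 = Round(s_1, k_1) = 0xA284
s_3 = Round(s_2, k_2) = 0x8427
s_4 = Round(s_3, k_3) = 0x27B9
s_5 = Round(s_4, k_4) = 0xB907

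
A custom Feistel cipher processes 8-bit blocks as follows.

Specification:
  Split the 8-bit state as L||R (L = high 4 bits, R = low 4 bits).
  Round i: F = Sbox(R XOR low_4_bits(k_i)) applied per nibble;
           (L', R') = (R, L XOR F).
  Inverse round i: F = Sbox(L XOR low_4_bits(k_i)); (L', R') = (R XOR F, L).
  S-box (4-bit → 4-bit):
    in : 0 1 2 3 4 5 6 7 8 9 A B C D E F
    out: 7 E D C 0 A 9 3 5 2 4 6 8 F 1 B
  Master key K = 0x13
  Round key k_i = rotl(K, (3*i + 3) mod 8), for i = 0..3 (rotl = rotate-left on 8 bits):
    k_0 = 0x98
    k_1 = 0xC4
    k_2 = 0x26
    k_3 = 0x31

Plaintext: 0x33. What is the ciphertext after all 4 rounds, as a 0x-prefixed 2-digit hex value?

s_0 = plaintext = 0x33
s_1 = Round(s_0, k_0) = 0x35
s_2 = Round(s_1, k_1) = 0x5D
s_3 = Round(s_2, k_2) = 0xD3
s_4 = Round(s_3, k_3) = 0x30

0x30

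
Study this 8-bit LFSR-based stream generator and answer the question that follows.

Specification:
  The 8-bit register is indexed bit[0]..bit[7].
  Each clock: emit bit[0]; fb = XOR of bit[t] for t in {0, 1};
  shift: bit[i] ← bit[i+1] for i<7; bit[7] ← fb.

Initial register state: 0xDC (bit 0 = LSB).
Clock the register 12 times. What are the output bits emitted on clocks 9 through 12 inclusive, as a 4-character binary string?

0100

reg_0 = 0xDC
clock 1: out=0, reg = 0x6E
clock 2: out=0, reg = 0xB7
clock 3: out=1, reg = 0x5B
clock 4: out=1, reg = 0x2D
clock 5: out=1, reg = 0x96
clock 6: out=0, reg = 0xCB
clock 7: out=1, reg = 0x65
clock 8: out=1, reg = 0xB2
clock 9: out=0, reg = 0xD9
clock 10: out=1, reg = 0xEC
clock 11: out=0, reg = 0x76
clock 12: out=0, reg = 0xBB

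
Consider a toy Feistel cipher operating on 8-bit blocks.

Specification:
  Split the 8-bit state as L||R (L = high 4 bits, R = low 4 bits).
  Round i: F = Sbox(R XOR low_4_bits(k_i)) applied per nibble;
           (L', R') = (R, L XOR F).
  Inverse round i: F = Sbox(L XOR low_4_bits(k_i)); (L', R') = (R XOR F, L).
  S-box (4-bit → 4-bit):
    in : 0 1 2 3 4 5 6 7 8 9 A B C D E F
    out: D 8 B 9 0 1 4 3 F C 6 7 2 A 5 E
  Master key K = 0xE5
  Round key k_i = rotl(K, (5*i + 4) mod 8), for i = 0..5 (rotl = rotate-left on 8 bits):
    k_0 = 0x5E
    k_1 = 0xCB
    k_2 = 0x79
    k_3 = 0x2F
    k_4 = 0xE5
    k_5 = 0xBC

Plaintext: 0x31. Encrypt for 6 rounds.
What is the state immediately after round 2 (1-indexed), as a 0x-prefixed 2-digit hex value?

0xD5

s_0 = plaintext = 0x31
s_1 = Round(s_0, k_0) = 0x1D
s_2 = Round(s_1, k_1) = 0xD5
s_3 = Round(s_2, k_2) = 0x5F
s_4 = Round(s_3, k_3) = 0xF8
s_5 = Round(s_4, k_4) = 0x85
s_6 = Round(s_5, k_5) = 0x54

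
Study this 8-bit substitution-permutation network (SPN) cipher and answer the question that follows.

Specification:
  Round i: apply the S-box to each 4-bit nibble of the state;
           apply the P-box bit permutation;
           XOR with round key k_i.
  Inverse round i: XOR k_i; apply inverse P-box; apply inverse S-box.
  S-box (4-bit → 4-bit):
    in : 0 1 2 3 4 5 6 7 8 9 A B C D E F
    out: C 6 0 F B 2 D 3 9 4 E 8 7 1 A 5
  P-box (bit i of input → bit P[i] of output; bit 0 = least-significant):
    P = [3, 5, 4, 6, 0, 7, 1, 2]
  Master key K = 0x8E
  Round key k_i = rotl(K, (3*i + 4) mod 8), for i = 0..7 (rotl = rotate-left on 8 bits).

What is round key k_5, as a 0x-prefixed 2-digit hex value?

K = 0x8E
k_0 = rotl(K, (3*0+4) mod 8) = rotl(K, 4) = 0xE8
k_1 = rotl(K, (3*1+4) mod 8) = rotl(K, 7) = 0x47
k_2 = rotl(K, (3*2+4) mod 8) = rotl(K, 2) = 0x3A
k_3 = rotl(K, (3*3+4) mod 8) = rotl(K, 5) = 0xD1
k_4 = rotl(K, (3*4+4) mod 8) = rotl(K, 0) = 0x8E
k_5 = rotl(K, (3*5+4) mod 8) = rotl(K, 3) = 0x74

0x74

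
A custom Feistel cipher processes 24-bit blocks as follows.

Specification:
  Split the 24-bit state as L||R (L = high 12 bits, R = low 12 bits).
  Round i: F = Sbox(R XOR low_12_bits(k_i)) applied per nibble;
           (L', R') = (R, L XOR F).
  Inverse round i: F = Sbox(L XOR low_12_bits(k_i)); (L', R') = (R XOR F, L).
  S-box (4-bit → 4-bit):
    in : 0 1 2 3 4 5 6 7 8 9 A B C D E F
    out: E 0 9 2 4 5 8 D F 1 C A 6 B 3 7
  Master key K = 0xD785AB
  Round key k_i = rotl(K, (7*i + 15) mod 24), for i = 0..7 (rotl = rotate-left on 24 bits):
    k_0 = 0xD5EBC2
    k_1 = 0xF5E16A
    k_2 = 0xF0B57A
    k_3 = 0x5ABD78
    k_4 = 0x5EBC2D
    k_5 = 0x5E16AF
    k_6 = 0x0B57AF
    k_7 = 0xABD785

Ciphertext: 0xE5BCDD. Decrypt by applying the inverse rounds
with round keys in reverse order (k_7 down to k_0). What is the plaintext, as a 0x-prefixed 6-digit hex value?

s_0 = ciphertext = 0xE5BCDD
s_1 = InvRound(s_0, k_7) = 0xD6EE5B
s_2 = InvRound(s_1, k_6) = 0x23BD6E
s_3 = InvRound(s_2, k_5) = 0x97A23B
s_4 = InvRound(s_3, k_4) = 0x76697A
s_5 = InvRound(s_4, k_3) = 0x579766
s_6 = InvRound(s_5, k_2) = 0x984579
s_7 = InvRound(s_6, k_1) = 0xA4A984
s_8 = InvRound(s_7, k_0) = 0x97BA4A

0x97BA4A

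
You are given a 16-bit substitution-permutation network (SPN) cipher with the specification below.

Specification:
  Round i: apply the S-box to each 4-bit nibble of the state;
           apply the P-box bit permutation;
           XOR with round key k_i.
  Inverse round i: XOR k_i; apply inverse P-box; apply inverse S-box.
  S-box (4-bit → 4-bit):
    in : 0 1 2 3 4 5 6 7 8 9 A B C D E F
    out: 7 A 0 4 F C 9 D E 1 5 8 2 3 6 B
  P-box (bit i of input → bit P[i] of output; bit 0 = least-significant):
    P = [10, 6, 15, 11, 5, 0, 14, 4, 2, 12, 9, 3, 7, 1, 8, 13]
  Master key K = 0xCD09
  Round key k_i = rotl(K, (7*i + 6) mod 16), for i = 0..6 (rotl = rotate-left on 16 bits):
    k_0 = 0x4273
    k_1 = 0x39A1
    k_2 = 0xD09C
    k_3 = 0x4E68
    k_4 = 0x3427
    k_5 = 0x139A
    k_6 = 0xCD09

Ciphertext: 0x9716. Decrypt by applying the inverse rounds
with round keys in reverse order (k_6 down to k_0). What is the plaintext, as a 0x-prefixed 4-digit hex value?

s_0 = ciphertext = 0x9716
s_1 = InvRound(s_0, k_6) = 0xC48B
s_2 = InvRound(s_1, k_5) = 0x3E8A
s_3 = InvRound(s_2, k_4) = 0x97DB
s_4 = InvRound(s_3, k_3) = 0x0C45
s_5 = InvRound(s_4, k_2) = 0x9184
s_6 = InvRound(s_5, k_1) = 0xB9D5
s_7 = InvRound(s_6, k_0) = 0x40A5

0x40A5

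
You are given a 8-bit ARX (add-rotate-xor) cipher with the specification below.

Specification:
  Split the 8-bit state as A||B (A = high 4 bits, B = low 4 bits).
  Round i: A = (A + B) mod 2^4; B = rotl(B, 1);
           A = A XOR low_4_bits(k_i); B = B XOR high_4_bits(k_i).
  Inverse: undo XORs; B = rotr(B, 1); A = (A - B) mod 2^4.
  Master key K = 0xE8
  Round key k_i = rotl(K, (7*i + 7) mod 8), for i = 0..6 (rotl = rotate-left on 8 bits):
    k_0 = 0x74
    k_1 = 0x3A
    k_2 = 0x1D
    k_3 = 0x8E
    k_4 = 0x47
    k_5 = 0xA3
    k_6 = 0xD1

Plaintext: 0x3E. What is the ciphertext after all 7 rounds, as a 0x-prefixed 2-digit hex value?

0x90

s_0 = plaintext = 0x3E
s_1 = Round(s_0, k_0) = 0x5A
s_2 = Round(s_1, k_1) = 0x56
s_3 = Round(s_2, k_2) = 0x6D
s_4 = Round(s_3, k_3) = 0xD3
s_5 = Round(s_4, k_4) = 0x72
s_6 = Round(s_5, k_5) = 0xAE
s_7 = Round(s_6, k_6) = 0x90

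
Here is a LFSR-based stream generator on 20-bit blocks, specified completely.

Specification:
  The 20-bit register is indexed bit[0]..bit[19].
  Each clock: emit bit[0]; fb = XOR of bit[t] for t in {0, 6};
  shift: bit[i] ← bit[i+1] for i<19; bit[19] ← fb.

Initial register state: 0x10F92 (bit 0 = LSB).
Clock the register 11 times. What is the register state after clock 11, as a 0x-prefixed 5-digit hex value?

reg_0 = 0x10F92
clock 1: out=0, reg = 0x087C9
clock 2: out=1, reg = 0x043E4
clock 3: out=0, reg = 0x821F2
clock 4: out=0, reg = 0xC10F9
clock 5: out=1, reg = 0x6087C
clock 6: out=0, reg = 0xB043E
clock 7: out=0, reg = 0x5821F
clock 8: out=1, reg = 0xAC10F
clock 9: out=1, reg = 0xD6087
clock 10: out=1, reg = 0xEB043
clock 11: out=1, reg = 0x75821

0x75821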